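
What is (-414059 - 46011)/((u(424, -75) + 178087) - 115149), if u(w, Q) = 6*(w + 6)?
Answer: -230035/32759 ≈ -7.0220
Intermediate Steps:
u(w, Q) = 36 + 6*w (u(w, Q) = 6*(6 + w) = 36 + 6*w)
(-414059 - 46011)/((u(424, -75) + 178087) - 115149) = (-414059 - 46011)/(((36 + 6*424) + 178087) - 115149) = -460070/(((36 + 2544) + 178087) - 115149) = -460070/((2580 + 178087) - 115149) = -460070/(180667 - 115149) = -460070/65518 = -460070*1/65518 = -230035/32759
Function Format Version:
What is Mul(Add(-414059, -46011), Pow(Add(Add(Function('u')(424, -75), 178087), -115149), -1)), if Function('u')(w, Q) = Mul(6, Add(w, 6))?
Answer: Rational(-230035, 32759) ≈ -7.0220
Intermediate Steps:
Function('u')(w, Q) = Add(36, Mul(6, w)) (Function('u')(w, Q) = Mul(6, Add(6, w)) = Add(36, Mul(6, w)))
Mul(Add(-414059, -46011), Pow(Add(Add(Function('u')(424, -75), 178087), -115149), -1)) = Mul(Add(-414059, -46011), Pow(Add(Add(Add(36, Mul(6, 424)), 178087), -115149), -1)) = Mul(-460070, Pow(Add(Add(Add(36, 2544), 178087), -115149), -1)) = Mul(-460070, Pow(Add(Add(2580, 178087), -115149), -1)) = Mul(-460070, Pow(Add(180667, -115149), -1)) = Mul(-460070, Pow(65518, -1)) = Mul(-460070, Rational(1, 65518)) = Rational(-230035, 32759)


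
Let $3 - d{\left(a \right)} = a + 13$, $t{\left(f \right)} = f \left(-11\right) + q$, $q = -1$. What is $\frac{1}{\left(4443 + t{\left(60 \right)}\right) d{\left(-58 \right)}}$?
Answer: $\frac{1}{181536} \approx 5.5085 \cdot 10^{-6}$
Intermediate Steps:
$t{\left(f \right)} = -1 - 11 f$ ($t{\left(f \right)} = f \left(-11\right) - 1 = - 11 f - 1 = -1 - 11 f$)
$d{\left(a \right)} = -10 - a$ ($d{\left(a \right)} = 3 - \left(a + 13\right) = 3 - \left(13 + a\right) = -10 - a$)
$\frac{1}{\left(4443 + t{\left(60 \right)}\right) d{\left(-58 \right)}} = \frac{1}{\left(4443 - 661\right) \left(-10 - -58\right)} = \frac{1}{\left(4443 - 661\right) \left(-10 + 58\right)} = \frac{1}{\left(4443 - 661\right) 48} = \frac{1}{3782} \cdot \frac{1}{48} = \frac{1}{181536}$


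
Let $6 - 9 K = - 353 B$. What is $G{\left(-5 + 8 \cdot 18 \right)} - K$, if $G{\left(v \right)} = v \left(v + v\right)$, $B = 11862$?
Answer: $- \frac{1279838}{3} \approx -4.2661 \cdot 10^{5}$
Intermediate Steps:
$G{\left(v \right)} = 2 v^{2}$ ($G{\left(v \right)} = v 2 v = 2 v^{2}$)
$K = \frac{1395764}{3}$ ($K = \frac{2}{3} - \frac{\left(-353\right) 11862}{9} = \frac{2}{3} - -465254 = \frac{2}{3} + 465254 = \frac{1395764}{3} \approx 4.6525 \cdot 10^{5}$)
$G{\left(-5 + 8 \cdot 18 \right)} - K = 2 \left(-5 + 8 \cdot 18\right)^{2} - \frac{1395764}{3} = 2 \left(-5 + 144\right)^{2} - \frac{1395764}{3} = 2 \cdot 139^{2} - \frac{1395764}{3} = 2 \cdot 19321 - \frac{1395764}{3} = 38642 - \frac{1395764}{3} = - \frac{1279838}{3}$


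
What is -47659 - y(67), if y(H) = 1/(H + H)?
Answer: -6386307/134 ≈ -47659.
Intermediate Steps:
y(H) = 1/(2*H)
-47659 - y(67) = -47659 - 1/(2*67) = -47659 - 1*1/134 = -47659 - 1/134 = -6386307/134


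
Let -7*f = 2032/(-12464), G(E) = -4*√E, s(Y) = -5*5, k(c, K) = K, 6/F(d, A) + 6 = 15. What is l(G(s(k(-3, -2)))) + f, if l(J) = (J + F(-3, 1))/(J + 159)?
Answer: 6020705/140038493 - 9500*I/77043 ≈ 0.042993 - 0.12331*I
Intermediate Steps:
F(d, A) = ⅔ (F(d, A) = 6/(-6 + 15) = 6/9 = 6*(⅑) = ⅔)
s(Y) = -25
f = 127/5453 (f = -2032/(7*(-12464)) = -2032*(-1)/(7*12464) = -⅐*(-127/779) = 127/5453 ≈ 0.023290)
l(J) = (⅔ + J)/(159 + J) (l(J) = (J + ⅔)/(J + 159) = (⅔ + J)/(159 + J))
l(G(s(k(-3, -2)))) + f = (⅔ - 20*I)/(159 - 20*I) + 127/5453 = ((159 + 20*I)/25681)*(⅔ - 20*I) + 127/5453 = (159 + 20*I)*(⅔ - 20*I)/25681 + 127/5453 = 127/5453 + (159 + 20*I)*(⅔ - 20*I)/25681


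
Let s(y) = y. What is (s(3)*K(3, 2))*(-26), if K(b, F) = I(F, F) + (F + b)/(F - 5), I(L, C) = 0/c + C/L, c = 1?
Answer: 52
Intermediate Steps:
I(L, C) = C/L (I(L, C) = 0/1 + C/L = 0*1 + C/L = 0 + C/L = C/L)
K(b, F) = 1 + (F + b)/(-5 + F) (K(b, F) = F/F + (F + b)/(F - 5) = 1 + (F + b)/(-5 + F))
(s(3)*K(3, 2))*(-26) = (3*((-5 + 3 + 2*2)/(-5 + 2)))*(-26) = (3*((-5 + 3 + 4)/(-3)))*(-26) = (3*(-1/3*2))*(-26) = (3*(-2/3))*(-26) = -2*(-26) = 52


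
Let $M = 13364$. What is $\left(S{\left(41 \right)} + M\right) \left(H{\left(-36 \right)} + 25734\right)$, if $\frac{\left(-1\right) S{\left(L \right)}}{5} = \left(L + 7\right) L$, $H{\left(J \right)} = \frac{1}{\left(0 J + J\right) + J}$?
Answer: $\frac{1632358207}{18} \approx 9.0687 \cdot 10^{7}$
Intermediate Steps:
$H{\left(J \right)} = \frac{1}{2 J}$ ($H{\left(J \right)} = \frac{1}{\left(0 + J\right) + J} = \frac{1}{J + J} = \frac{1}{2 J}$)
$S{\left(L \right)} = - 5 L \left(7 + L\right)$ ($S{\left(L \right)} = - 5 \left(L + 7\right) L = - 5 \left(7 + L\right) L = - 5 L \left(7 + L\right)$)
$\left(S{\left(41 \right)} + M\right) \left(H{\left(-36 \right)} + 25734\right) = \left(\left(-5\right) 41 \left(7 + 41\right) + 13364\right) \left(\frac{1}{2 \left(-36\right)} + 25734\right) = \left(\left(-5\right) 41 \cdot 48 + 13364\right) \left(\frac{1}{2} \left(- \frac{1}{36}\right) + 25734\right) = \left(-9840 + 13364\right) \left(- \frac{1}{72} + 25734\right) = 3524 \cdot \frac{1852847}{72} = \frac{1632358207}{18}$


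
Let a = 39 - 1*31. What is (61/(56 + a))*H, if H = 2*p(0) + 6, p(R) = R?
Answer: 183/32 ≈ 5.7188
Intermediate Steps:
a = 8 (a = 39 - 31 = 8)
H = 6 (H = 2*0 + 6 = 0 + 6 = 6)
(61/(56 + a))*H = (61/(56 + 8))*6 = (61/64)*6 = 183/32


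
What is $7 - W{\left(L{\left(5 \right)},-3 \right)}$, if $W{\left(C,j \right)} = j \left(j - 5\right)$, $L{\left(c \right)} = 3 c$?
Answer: $-17$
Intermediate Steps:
$W{\left(C,j \right)} = j \left(-5 + j\right)$
$7 - W{\left(L{\left(5 \right)},-3 \right)} = 7 - - 3 \left(-5 - 3\right) = 7 - \left(-3\right) \left(-8\right) = 7 - 24 = -17$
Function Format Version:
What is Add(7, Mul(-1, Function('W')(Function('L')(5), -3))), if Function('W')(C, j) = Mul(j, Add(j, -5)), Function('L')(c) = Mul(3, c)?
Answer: -17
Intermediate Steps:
Function('W')(C, j) = Mul(j, Add(-5, j))
Add(7, Mul(-1, Function('W')(Function('L')(5), -3))) = Add(7, Mul(-1, Mul(-3, Add(-5, -3)))) = Add(7, Mul(-1, Mul(-3, -8))) = Add(7, Mul(-1, 24)) = Add(7, -24) = -17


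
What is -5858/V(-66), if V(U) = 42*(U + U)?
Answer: 2929/2772 ≈ 1.0566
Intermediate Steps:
V(U) = 84*U (V(U) = 42*(2*U) = 84*U)
-5858/V(-66) = -5858/(84*(-66)) = -5858/(-5544) = -5858*(-1/5544) = 2929/2772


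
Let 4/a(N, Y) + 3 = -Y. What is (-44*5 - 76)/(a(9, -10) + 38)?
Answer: -1036/135 ≈ -7.6741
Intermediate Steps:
a(N, Y) = 4/(-3 - Y)
(-44*5 - 76)/(a(9, -10) + 38) = (-44*5 - 76)/(-4/(3 - 10) + 38) = (-220 - 76)/(-4/(-7) + 38) = -296/(-4*(-⅐) + 38) = -296/(4/7 + 38) = -296/270/7 = -296*7/270 = -1036/135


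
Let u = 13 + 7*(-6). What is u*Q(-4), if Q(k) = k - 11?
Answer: 435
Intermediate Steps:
u = -29 (u = 13 - 42 = -29)
Q(k) = -11 + k
u*Q(-4) = -29*(-11 - 4) = -29*(-15) = 435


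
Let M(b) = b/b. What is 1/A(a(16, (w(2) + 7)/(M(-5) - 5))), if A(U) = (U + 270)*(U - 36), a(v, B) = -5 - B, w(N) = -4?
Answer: -16/171143 ≈ -9.3489e-5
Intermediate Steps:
M(b) = 1
A(U) = (-36 + U)*(270 + U) (A(U) = (270 + U)*(-36 + U) = (-36 + U)*(270 + U))
1/A(a(16, (w(2) + 7)/(M(-5) - 5))) = 1/(-9720 + (-5 - (-4 + 7)/(1 - 5))² + 234*(-5 - (-4 + 7)/(1 - 5))) = 1/(-9720 + (-5 - 3/(-4))² + 234*(-5 - 3/(-4))) = 1/(-9720 + (-5 - 3*(-1)/4)² + 234*(-5 - 3*(-1)/4)) = 1/(-9720 + (-5 - 1*(-¾))² + 234*(-5 - 1*(-¾))) = 1/(-9720 + (-5 + ¾)² + 234*(-5 + ¾)) = 1/(-9720 + (-17/4)² + 234*(-17/4)) = 1/(-9720 + 289/16 - 1989/2) = 1/(-171143/16) = -16/171143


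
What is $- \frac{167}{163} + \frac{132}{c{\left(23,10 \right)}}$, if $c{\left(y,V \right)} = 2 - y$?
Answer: $- \frac{8341}{1141} \approx -7.3103$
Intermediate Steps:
$- \frac{167}{163} + \frac{132}{c{\left(23,10 \right)}} = - \frac{167}{163} + \frac{132}{2 - 23} = \left(-167\right) \frac{1}{163} + \frac{132}{2 - 23} = - \frac{167}{163} + \frac{132}{-21} = - \frac{167}{163} + 132 \left(- \frac{1}{21}\right) = - \frac{167}{163} - \frac{44}{7} = - \frac{8341}{1141}$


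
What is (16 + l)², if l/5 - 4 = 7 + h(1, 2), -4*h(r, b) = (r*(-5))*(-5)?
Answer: 25281/16 ≈ 1580.1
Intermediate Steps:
h(r, b) = -25*r/4 (h(r, b) = -r*(-5)*(-5)/4 = -(-5*r)*(-5)/4 = -25*r/4)
l = 95/4 (l = 20 + 5*(7 - 25/4*1) = 20 + 5*(7 - 25/4) = 20 + 5*(¾) = 20 + 15/4 = 95/4 ≈ 23.750)
(16 + l)² = (16 + 95/4)² = (159/4)² = 25281/16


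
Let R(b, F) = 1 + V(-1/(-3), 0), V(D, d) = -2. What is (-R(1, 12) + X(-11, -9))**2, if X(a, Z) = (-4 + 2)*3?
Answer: 25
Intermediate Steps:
X(a, Z) = -6 (X(a, Z) = -2*3 = -6)
R(b, F) = -1 (R(b, F) = 1 - 2 = -1)
(-R(1, 12) + X(-11, -9))**2 = (-1*(-1) - 6)**2 = (1 - 6)**2 = (-5)**2 = 25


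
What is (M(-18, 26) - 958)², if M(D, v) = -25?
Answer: 966289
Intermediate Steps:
(M(-18, 26) - 958)² = (-25 - 958)² = (-983)² = 966289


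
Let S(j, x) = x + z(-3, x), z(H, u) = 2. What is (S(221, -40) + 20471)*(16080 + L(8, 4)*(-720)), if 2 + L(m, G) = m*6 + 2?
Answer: -377601840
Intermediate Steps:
L(m, G) = 6*m (L(m, G) = -2 + (m*6 + 2) = -2 + (6*m + 2) = -2 + (2 + 6*m) = 6*m)
S(j, x) = 2 + x (S(j, x) = x + 2 = 2 + x)
(S(221, -40) + 20471)*(16080 + L(8, 4)*(-720)) = ((2 - 40) + 20471)*(16080 + (6*8)*(-720)) = (-38 + 20471)*(16080 + 48*(-720)) = 20433*(16080 - 34560) = 20433*(-18480) = -377601840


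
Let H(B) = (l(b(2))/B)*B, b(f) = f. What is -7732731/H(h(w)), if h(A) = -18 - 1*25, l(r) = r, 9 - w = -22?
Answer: -7732731/2 ≈ -3.8664e+6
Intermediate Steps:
w = 31 (w = 9 - 1*(-22) = 9 + 22 = 31)
h(A) = -43 (h(A) = -18 - 25 = -43)
H(B) = 2 (H(B) = (2/B)*B = 2)
-7732731/H(h(w)) = -7732731/2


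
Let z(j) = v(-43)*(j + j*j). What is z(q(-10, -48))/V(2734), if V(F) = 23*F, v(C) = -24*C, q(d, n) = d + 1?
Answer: 37152/31441 ≈ 1.1816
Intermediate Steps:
q(d, n) = 1 + d
z(j) = 1032*j + 1032*j² (z(j) = (-24*(-43))*(j + j*j) = 1032*(j + j²) = 1032*j + 1032*j²)
z(q(-10, -48))/V(2734) = (1032*(1 - 10)*(1 + (1 - 10)))/((23*2734)) = (1032*(-9)*(1 - 9))/62882 = (1032*(-9)*(-8))*(1/62882) = 74304*(1/62882) = 37152/31441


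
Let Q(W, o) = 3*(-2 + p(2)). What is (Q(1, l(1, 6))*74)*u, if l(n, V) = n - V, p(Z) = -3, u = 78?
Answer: -86580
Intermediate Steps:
Q(W, o) = -15 (Q(W, o) = 3*(-2 - 3) = 3*(-5) = -15)
(Q(1, l(1, 6))*74)*u = -15*74*78 = -1110*78 = -86580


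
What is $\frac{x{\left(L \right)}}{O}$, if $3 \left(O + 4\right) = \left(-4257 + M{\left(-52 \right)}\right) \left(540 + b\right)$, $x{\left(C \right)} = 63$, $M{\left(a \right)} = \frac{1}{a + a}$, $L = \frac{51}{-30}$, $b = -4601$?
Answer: $\frac{19656}{1797921221} \approx 1.0933 \cdot 10^{-5}$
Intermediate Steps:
$L = - \frac{17}{10}$ ($L = 51 \left(- \frac{1}{30}\right) = - \frac{17}{10} \approx -1.7$)
$M{\left(a \right)} = \frac{1}{2 a}$
$O = \frac{1797921221}{312}$ ($O = -4 + \frac{\left(-4257 + \frac{1}{2 \left(-52\right)}\right) \left(540 - 4601\right)}{3} = -4 + \frac{\left(-4257 + \frac{1}{2} \left(- \frac{1}{52}\right)\right) \left(-4061\right)}{3} = -4 + \frac{\left(-4257 - \frac{1}{104}\right) \left(-4061\right)}{3} = -4 + \frac{\left(- \frac{442729}{104}\right) \left(-4061\right)}{3} = -4 + \frac{1}{3} \cdot \frac{1797922469}{104} = -4 + \frac{1797922469}{312} = \frac{1797921221}{312} \approx 5.7626 \cdot 10^{6}$)
$\frac{x{\left(L \right)}}{O} = \frac{63}{\frac{1797921221}{312}} = 63 \cdot \frac{312}{1797921221} = \frac{19656}{1797921221}$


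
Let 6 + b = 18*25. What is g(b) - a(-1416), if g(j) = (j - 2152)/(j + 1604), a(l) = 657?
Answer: -336811/512 ≈ -657.83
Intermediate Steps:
b = 444 (b = -6 + 18*25 = -6 + 450 = 444)
g(j) = (-2152 + j)/(1604 + j)
g(b) - a(-1416) = (-2152 + 444)/(1604 + 444) - 1*657 = -1708/2048 - 657 = (1/2048)*(-1708) - 657 = -427/512 - 657 = -336811/512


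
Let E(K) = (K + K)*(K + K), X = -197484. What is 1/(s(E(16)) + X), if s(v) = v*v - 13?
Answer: 1/851079 ≈ 1.1750e-6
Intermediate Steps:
E(K) = 4*K**2 (E(K) = (2*K)*(2*K) = 4*K**2)
s(v) = -13 + v**2 (s(v) = v**2 - 13 = -13 + v**2)
1/(s(E(16)) + X) = 1/((-13 + (4*16**2)**2) - 197484) = 1/((-13 + (4*256)**2) - 197484) = 1/((-13 + 1024**2) - 197484) = 1/((-13 + 1048576) - 197484) = 1/(1048563 - 197484) = 1/851079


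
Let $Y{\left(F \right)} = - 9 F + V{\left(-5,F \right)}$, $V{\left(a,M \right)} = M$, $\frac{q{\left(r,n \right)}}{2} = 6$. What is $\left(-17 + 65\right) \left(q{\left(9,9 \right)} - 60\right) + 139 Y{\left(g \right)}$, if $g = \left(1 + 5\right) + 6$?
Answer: $-15648$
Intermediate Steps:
$q{\left(r,n \right)} = 12$ ($q{\left(r,n \right)} = 2 \cdot 6 = 12$)
$g = 12$ ($g = 6 + 6 = 12$)
$Y{\left(F \right)} = - 8 F$ ($Y{\left(F \right)} = - 9 F + F = - 8 F$)
$\left(-17 + 65\right) \left(q{\left(9,9 \right)} - 60\right) + 139 Y{\left(g \right)} = \left(-17 + 65\right) \left(12 - 60\right) + 139 \left(\left(-8\right) 12\right) = 48 \left(-48\right) + 139 \left(-96\right) = -2304 - 13344 = -15648$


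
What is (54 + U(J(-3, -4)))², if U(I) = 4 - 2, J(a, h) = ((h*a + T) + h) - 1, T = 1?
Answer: 3136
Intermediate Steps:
J(a, h) = h + a*h (J(a, h) = ((h*a + 1) + h) - 1 = ((a*h + 1) + h) - 1 = ((1 + a*h) + h) - 1 = (1 + h + a*h) - 1 = h + a*h)
U(I) = 2
(54 + U(J(-3, -4)))² = (54 + 2)² = 56² = 3136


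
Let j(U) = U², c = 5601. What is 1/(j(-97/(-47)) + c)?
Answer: 2209/12382018 ≈ 0.00017840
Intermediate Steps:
1/(j(-97/(-47)) + c) = 1/((-97/(-47))² + 5601) = 1/((-97*(-1/47))² + 5601) = 1/((97/47)² + 5601) = 1/(9409/2209 + 5601) = 1/(12382018/2209) = 2209/12382018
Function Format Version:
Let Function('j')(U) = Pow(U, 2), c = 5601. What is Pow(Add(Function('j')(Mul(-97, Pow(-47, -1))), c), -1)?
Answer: Rational(2209, 12382018) ≈ 0.00017840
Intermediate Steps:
Pow(Add(Function('j')(Mul(-97, Pow(-47, -1))), c), -1) = Pow(Add(Pow(Mul(-97, Pow(-47, -1)), 2), 5601), -1) = Pow(Add(Pow(Mul(-97, Rational(-1, 47)), 2), 5601), -1) = Pow(Add(Pow(Rational(97, 47), 2), 5601), -1) = Pow(Add(Rational(9409, 2209), 5601), -1) = Pow(Rational(12382018, 2209), -1) = Rational(2209, 12382018)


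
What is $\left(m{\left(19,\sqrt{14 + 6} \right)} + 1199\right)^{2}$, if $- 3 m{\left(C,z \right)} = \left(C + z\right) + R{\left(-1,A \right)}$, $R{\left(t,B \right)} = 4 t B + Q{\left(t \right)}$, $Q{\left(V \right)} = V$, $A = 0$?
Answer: $\frac{12809261}{9} - \frac{4772 \sqrt{5}}{3} \approx 1.4197 \cdot 10^{6}$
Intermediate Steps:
$R{\left(t,B \right)} = t + 4 B t$ ($R{\left(t,B \right)} = 4 t B + t = 4 B t + t = t + 4 B t$)
$m{\left(C,z \right)} = \frac{1}{3} - \frac{C}{3} - \frac{z}{3}$ ($m{\left(C,z \right)} = - \frac{\left(C + z\right) - \left(1 + 4 \cdot 0\right)}{3} = - \frac{\left(C + z\right) - \left(1 + 0\right)}{3} = - \frac{\left(C + z\right) - 1}{3} = - \frac{-1 + C + z}{3} = \frac{1}{3} - \frac{C}{3} - \frac{z}{3}$)
$\left(m{\left(19,\sqrt{14 + 6} \right)} + 1199\right)^{2} = \left(\left(\frac{1}{3} - \frac{19}{3} - \frac{\sqrt{14 + 6}}{3}\right) + 1199\right)^{2} = \left(\left(\frac{1}{3} - \frac{19}{3} - \frac{\sqrt{20}}{3}\right) + 1199\right)^{2} = \left(\left(\frac{1}{3} - \frac{19}{3} - \frac{2 \sqrt{5}}{3}\right) + 1199\right)^{2} = \left(\left(-6 - \frac{2 \sqrt{5}}{3}\right) + 1199\right)^{2} = \left(1193 - \frac{2 \sqrt{5}}{3}\right)^{2}$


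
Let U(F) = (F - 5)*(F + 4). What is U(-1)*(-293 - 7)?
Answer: 5400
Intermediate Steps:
U(F) = (-5 + F)*(4 + F)
U(-1)*(-293 - 7) = (-20 + (-1)² - 1*(-1))*(-293 - 7) = (-20 + 1 + 1)*(-300) = -18*(-300) = 5400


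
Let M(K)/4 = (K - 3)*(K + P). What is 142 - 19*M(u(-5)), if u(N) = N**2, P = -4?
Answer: -34970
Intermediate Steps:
M(K) = 4*(-4 + K)*(-3 + K) (M(K) = 4*((K - 3)*(K - 4)) = 4*((-3 + K)*(-4 + K)) = 4*((-4 + K)*(-3 + K)) = 4*(-4 + K)*(-3 + K))
142 - 19*M(u(-5)) = 142 - 19*(48 - 28*(-5)**2 + 4*((-5)**2)**2) = 142 - 19*(48 - 28*25 + 4*25**2) = 142 - 19*(48 - 700 + 4*625) = 142 - 19*(48 - 700 + 2500) = 142 - 19*1848 = 142 - 35112 = -34970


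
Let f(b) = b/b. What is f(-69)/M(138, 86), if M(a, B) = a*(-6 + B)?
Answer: 1/11040 ≈ 9.0580e-5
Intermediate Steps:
f(b) = 1
f(-69)/M(138, 86) = 1/(138*(-6 + 86)) = 1/(138*80) = 1/11040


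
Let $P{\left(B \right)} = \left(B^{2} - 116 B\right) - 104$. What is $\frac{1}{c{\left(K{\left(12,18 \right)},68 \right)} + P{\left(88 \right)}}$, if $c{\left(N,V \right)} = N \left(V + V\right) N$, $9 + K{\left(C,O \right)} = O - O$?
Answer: $\frac{1}{8448} \approx 0.00011837$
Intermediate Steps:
$K{\left(C,O \right)} = -9$ ($K{\left(C,O \right)} = -9 + \left(O - O\right) = -9 + 0 = -9$)
$c{\left(N,V \right)} = 2 V N^{2}$ ($c{\left(N,V \right)} = N 2 V N = 2 N V N = 2 V N^{2}$)
$P{\left(B \right)} = -104 + B^{2} - 116 B$
$\frac{1}{c{\left(K{\left(12,18 \right)},68 \right)} + P{\left(88 \right)}} = \frac{1}{2 \cdot 68 \left(-9\right)^{2} - \left(10312 - 7744\right)} = \frac{1}{2 \cdot 68 \cdot 81 - 2568} = \frac{1}{11016 - 2568} = \frac{1}{8448}$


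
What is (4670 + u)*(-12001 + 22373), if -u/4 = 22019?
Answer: -865087032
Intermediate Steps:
u = -88076 (u = -4*22019 = -88076)
(4670 + u)*(-12001 + 22373) = (4670 - 88076)*(-12001 + 22373) = -83406*10372 = -865087032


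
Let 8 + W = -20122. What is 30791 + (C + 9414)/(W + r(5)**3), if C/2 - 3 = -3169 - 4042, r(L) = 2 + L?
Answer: 609266519/19787 ≈ 30791.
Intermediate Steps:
C = -14416 (C = 6 + 2*(-3169 - 4042) = 6 + 2*(-7211) = 6 - 14422 = -14416)
W = -20130 (W = -8 - 20122 = -20130)
30791 + (C + 9414)/(W + r(5)**3) = 30791 + (-14416 + 9414)/(-20130 + (2 + 5)**3) = 30791 - 5002/(-20130 + 7**3) = 30791 - 5002/(-20130 + 343) = 30791 - 5002/(-19787) = 30791 - 5002*(-1/19787) = 30791 + 5002/19787 = 609266519/19787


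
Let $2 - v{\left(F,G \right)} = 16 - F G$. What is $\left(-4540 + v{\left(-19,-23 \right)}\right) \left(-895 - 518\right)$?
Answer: $5817321$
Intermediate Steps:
$v{\left(F,G \right)} = -14 + F G$ ($v{\left(F,G \right)} = 2 - \left(16 - F G\right) = 2 + \left(-16 + F G\right) = -14 + F G$)
$\left(-4540 + v{\left(-19,-23 \right)}\right) \left(-895 - 518\right) = \left(-4540 - -423\right) \left(-895 - 518\right) = \left(-4540 + \left(-14 + 437\right)\right) \left(-1413\right) = \left(-4540 + 423\right) \left(-1413\right) = \left(-4117\right) \left(-1413\right) = 5817321$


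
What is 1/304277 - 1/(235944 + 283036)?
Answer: 214703/157913677460 ≈ 1.3596e-6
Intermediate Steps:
1/304277 - 1/(235944 + 283036) = 1/304277 - 1/518980 = 214703/157913677460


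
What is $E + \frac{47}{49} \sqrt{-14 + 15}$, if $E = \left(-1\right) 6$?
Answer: $- \frac{247}{49} \approx -5.0408$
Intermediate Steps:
$E = -6$
$E + \frac{47}{49} \sqrt{-14 + 15} = -6 + \frac{47}{49} \sqrt{-14 + 15} = -6 + 47 \cdot \frac{1}{49} \sqrt{1} = -6 + \frac{47}{49} \cdot 1 = -6 + \frac{47}{49} = - \frac{247}{49}$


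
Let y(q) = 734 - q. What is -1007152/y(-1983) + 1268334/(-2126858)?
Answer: -56460930313/152070347 ≈ -371.28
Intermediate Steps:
-1007152/y(-1983) + 1268334/(-2126858) = -1007152/(734 - 1*(-1983)) + 1268334/(-2126858) = -1007152/(734 + 1983) + 1268334*(-1/2126858) = -1007152/2717 - 634167/1063429 = -1007152*1/2717 - 634167/1063429 = -53008/143 - 634167/1063429 = -56460930313/152070347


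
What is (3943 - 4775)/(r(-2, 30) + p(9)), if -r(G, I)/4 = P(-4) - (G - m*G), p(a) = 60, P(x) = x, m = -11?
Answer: 208/5 ≈ 41.600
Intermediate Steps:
r(G, I) = 16 + 48*G (r(G, I) = -4*(-4 - (G - (-11)*G)) = -4*(-4 - (G + 11*G)) = -4*(-4 - 12*G) = 16 + 48*G)
(3943 - 4775)/(r(-2, 30) + p(9)) = (3943 - 4775)/((16 + 48*(-2)) + 60) = -832/((16 - 96) + 60) = -832/(-80 + 60) = -832/(-20) = -832*(-1/20) = 208/5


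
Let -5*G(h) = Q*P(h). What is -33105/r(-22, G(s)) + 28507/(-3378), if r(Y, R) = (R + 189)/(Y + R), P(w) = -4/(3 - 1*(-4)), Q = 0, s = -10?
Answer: 272760373/70938 ≈ 3845.1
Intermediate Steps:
P(w) = -4/7 (P(w) = -4/(3 + 4) = -4/7)
G(h) = 0 (G(h) = -0*(-4)/7 = -⅕*0 = 0)
r(Y, R) = (189 + R)/(R + Y)
-33105/r(-22, G(s)) + 28507/(-3378) = -33105*(0 - 22)/(189 + 0) + 28507/(-3378) = -33105/(189/(-22)) + 28507*(-1/3378) = -33105/((-1/22*189)) - 28507/3378 = -33105/(-189/22) - 28507/3378 = -33105*(-22/189) - 28507/3378 = 242770/63 - 28507/3378 = 272760373/70938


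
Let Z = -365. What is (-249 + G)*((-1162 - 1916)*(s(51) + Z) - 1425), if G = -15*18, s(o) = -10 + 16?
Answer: -572756463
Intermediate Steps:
s(o) = 6
G = -270
(-249 + G)*((-1162 - 1916)*(s(51) + Z) - 1425) = (-249 - 270)*((-1162 - 1916)*(6 - 365) - 1425) = -519*(-3078*(-359) - 1425) = -519*(1105002 - 1425) = -519*1103577 = -572756463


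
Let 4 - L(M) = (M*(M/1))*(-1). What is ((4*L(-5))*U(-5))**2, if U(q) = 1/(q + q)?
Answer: 3364/25 ≈ 134.56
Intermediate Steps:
U(q) = 1/(2*q)
L(M) = 4 + M**2 (L(M) = 4 - M*(M/1)*(-1) = 4 - M*(M*1)*(-1) = 4 - M*M*(-1) = 4 - M**2*(-1) = 4 - (-1)*M**2 = 4 + M**2)
((4*L(-5))*U(-5))**2 = ((4*(4 + (-5)**2))*((1/2)/(-5)))**2 = ((4*(4 + 25))*((1/2)*(-1/5)))**2 = ((4*29)*(-1/10))**2 = (116*(-1/10))**2 = (-58/5)**2 = 3364/25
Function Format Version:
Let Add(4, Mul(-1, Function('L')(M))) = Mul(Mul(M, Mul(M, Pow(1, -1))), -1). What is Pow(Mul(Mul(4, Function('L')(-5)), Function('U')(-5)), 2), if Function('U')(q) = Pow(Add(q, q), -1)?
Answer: Rational(3364, 25) ≈ 134.56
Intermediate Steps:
Function('U')(q) = Mul(Rational(1, 2), Pow(q, -1)) (Function('U')(q) = Pow(Mul(2, q), -1) = Mul(Rational(1, 2), Pow(q, -1)))
Function('L')(M) = Add(4, Pow(M, 2)) (Function('L')(M) = Add(4, Mul(-1, Mul(Mul(M, Mul(M, Pow(1, -1))), -1))) = Add(4, Mul(-1, Mul(Mul(M, Mul(M, 1)), -1))) = Add(4, Mul(-1, Mul(Mul(M, M), -1))) = Add(4, Mul(-1, Mul(Pow(M, 2), -1))) = Add(4, Mul(-1, Mul(-1, Pow(M, 2)))) = Add(4, Pow(M, 2)))
Pow(Mul(Mul(4, Function('L')(-5)), Function('U')(-5)), 2) = Pow(Mul(Mul(4, Add(4, Pow(-5, 2))), Mul(Rational(1, 2), Pow(-5, -1))), 2) = Pow(Mul(Mul(4, Add(4, 25)), Mul(Rational(1, 2), Rational(-1, 5))), 2) = Pow(Mul(Mul(4, 29), Rational(-1, 10)), 2) = Pow(Mul(116, Rational(-1, 10)), 2) = Pow(Rational(-58, 5), 2) = Rational(3364, 25)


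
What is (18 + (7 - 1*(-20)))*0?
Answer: 0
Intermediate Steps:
(18 + (7 - 1*(-20)))*0 = (18 + (7 + 20))*0 = (18 + 27)*0 = 45*0 = 0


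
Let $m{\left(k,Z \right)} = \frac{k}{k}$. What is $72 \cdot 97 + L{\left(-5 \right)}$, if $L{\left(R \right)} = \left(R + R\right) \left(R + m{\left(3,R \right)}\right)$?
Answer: $7024$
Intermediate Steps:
$m{\left(k,Z \right)} = 1$
$L{\left(R \right)} = 2 R \left(1 + R\right)$ ($L{\left(R \right)} = \left(R + R\right) \left(R + 1\right) = 2 R \left(1 + R\right)$)
$72 \cdot 97 + L{\left(-5 \right)} = 72 \cdot 97 + 2 \left(-5\right) \left(1 - 5\right) = 6984 + 2 \left(-5\right) \left(-4\right) = 6984 + 40 = 7024$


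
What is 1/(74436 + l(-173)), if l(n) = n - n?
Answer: 1/74436 ≈ 1.3434e-5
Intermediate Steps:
l(n) = 0
1/(74436 + l(-173)) = 1/(74436 + 0) = 1/74436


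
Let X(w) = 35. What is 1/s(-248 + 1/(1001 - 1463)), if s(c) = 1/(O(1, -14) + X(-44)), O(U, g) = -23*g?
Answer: 357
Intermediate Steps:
s(c) = 1/357 (s(c) = 1/(-23*(-14) + 35) = 1/(322 + 35) = 1/357)
1/s(-248 + 1/(1001 - 1463)) = 1/(1/357) = 357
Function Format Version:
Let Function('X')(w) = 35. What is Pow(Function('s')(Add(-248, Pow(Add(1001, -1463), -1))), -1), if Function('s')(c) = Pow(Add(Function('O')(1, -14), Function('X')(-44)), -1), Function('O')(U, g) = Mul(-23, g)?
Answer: 357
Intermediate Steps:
Function('s')(c) = Rational(1, 357) (Function('s')(c) = Pow(Add(Mul(-23, -14), 35), -1) = Pow(Add(322, 35), -1) = Pow(357, -1) = Rational(1, 357))
Pow(Function('s')(Add(-248, Pow(Add(1001, -1463), -1))), -1) = Pow(Rational(1, 357), -1) = 357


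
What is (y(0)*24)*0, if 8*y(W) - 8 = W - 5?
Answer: 0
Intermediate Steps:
y(W) = 3/8 + W/8 (y(W) = 1 + (W - 5)/8 = 1 + (-5 + W)/8 = 1 + (-5/8 + W/8) = 3/8 + W/8)
(y(0)*24)*0 = ((3/8 + (⅛)*0)*24)*0 = ((3/8 + 0)*24)*0 = ((3/8)*24)*0 = 9*0 = 0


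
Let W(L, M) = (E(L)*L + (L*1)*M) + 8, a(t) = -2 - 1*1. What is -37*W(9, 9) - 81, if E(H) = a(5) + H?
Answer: -5372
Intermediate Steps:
a(t) = -3 (a(t) = -2 - 1 = -3)
E(H) = -3 + H
W(L, M) = 8 + L*M + L*(-3 + L) (W(L, M) = ((-3 + L)*L + (L*1)*M) + 8 = (L*(-3 + L) + L*M) + 8 = (L*M + L*(-3 + L)) + 8 = 8 + L*M + L*(-3 + L))
-37*W(9, 9) - 81 = -37*(8 + 9*9 + 9*(-3 + 9)) - 81 = -37*(8 + 81 + 9*6) - 81 = -37*(8 + 81 + 54) - 81 = -37*143 - 81 = -5291 - 81 = -5372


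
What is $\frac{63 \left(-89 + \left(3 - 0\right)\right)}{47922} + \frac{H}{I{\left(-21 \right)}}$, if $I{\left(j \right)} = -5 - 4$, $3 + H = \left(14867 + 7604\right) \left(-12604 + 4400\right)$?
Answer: $\frac{210345730106}{10269} \approx 2.0484 \cdot 10^{7}$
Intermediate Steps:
$H = -184352087$ ($H = -3 + \left(14867 + 7604\right) \left(-12604 + 4400\right) = -3 + 22471 \left(-8204\right) = -3 - 184352084 = -184352087$)
$I{\left(j \right)} = -9$ ($I{\left(j \right)} = -5 - 4 = -9$)
$\frac{63 \left(-89 + \left(3 - 0\right)\right)}{47922} + \frac{H}{I{\left(-21 \right)}} = \frac{63 \left(-89 + \left(3 - 0\right)\right)}{47922} - \frac{184352087}{-9} = 63 \left(-89 + \left(3 + 0\right)\right) \frac{1}{47922} - - \frac{184352087}{9} = 63 \left(-89 + 3\right) \frac{1}{47922} + \frac{184352087}{9} = 63 \left(-86\right) \frac{1}{47922} + \frac{184352087}{9} = \left(-5418\right) \frac{1}{47922} + \frac{184352087}{9} = - \frac{129}{1141} + \frac{184352087}{9} = \frac{210345730106}{10269}$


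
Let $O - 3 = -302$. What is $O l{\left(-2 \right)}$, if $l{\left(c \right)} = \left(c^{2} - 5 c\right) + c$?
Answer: $-3588$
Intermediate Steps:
$O = -299$ ($O = 3 - 302 = -299$)
$l{\left(c \right)} = c^{2} - 4 c$
$O l{\left(-2 \right)} = - 299 \left(- 2 \left(-4 - 2\right)\right) = - 299 \left(\left(-2\right) \left(-6\right)\right) = \left(-299\right) 12 = -3588$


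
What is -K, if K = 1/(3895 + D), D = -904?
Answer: -1/2991 ≈ -0.00033434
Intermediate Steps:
K = 1/2991 (K = 1/(3895 - 904) = 1/2991 ≈ 0.00033434)
-K = -1*1/2991 = -1/2991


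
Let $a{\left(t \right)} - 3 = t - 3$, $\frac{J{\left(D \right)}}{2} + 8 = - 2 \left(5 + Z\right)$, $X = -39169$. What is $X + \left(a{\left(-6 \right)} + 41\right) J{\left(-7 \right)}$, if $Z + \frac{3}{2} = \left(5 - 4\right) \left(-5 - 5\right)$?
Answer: $-38819$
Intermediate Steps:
$Z = - \frac{23}{2}$ ($Z = - \frac{3}{2} + \left(5 - 4\right) \left(-5 - 5\right) = - \frac{3}{2} + 1 \left(-10\right) = - \frac{3}{2} - 10 = - \frac{23}{2} \approx -11.5$)
$J{\left(D \right)} = 10$ ($J{\left(D \right)} = -16 + 2 \left(- 2 \left(5 - \frac{23}{2}\right)\right) = -16 + 2 \left(\left(-2\right) \left(- \frac{13}{2}\right)\right) = -16 + 2 \cdot 13 = -16 + 26 = 10$)
$a{\left(t \right)} = t$ ($a{\left(t \right)} = 3 + \left(t - 3\right) = 3 + \left(-3 + t\right) = t$)
$X + \left(a{\left(-6 \right)} + 41\right) J{\left(-7 \right)} = -39169 + \left(-6 + 41\right) 10 = -39169 + 35 \cdot 10 = -39169 + 350 = -38819$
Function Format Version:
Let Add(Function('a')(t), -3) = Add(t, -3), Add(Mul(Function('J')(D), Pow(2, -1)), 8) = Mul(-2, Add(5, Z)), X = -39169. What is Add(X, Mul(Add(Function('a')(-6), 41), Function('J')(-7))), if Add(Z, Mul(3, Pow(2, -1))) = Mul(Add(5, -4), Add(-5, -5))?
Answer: -38819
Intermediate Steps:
Z = Rational(-23, 2) (Z = Add(Rational(-3, 2), Mul(Add(5, -4), Add(-5, -5))) = Add(Rational(-3, 2), Mul(1, -10)) = Add(Rational(-3, 2), -10) = Rational(-23, 2) ≈ -11.500)
Function('J')(D) = 10 (Function('J')(D) = Add(-16, Mul(2, Mul(-2, Add(5, Rational(-23, 2))))) = Add(-16, Mul(2, Mul(-2, Rational(-13, 2)))) = Add(-16, Mul(2, 13)) = Add(-16, 26) = 10)
Function('a')(t) = t (Function('a')(t) = Add(3, Add(t, -3)) = Add(3, Add(-3, t)) = t)
Add(X, Mul(Add(Function('a')(-6), 41), Function('J')(-7))) = Add(-39169, Mul(Add(-6, 41), 10)) = Add(-39169, Mul(35, 10)) = Add(-39169, 350) = -38819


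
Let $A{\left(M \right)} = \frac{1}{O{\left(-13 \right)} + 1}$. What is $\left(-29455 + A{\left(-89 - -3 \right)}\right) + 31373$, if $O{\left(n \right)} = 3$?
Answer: $\frac{7673}{4} \approx 1918.3$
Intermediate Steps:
$A{\left(M \right)} = \frac{1}{4}$ ($A{\left(M \right)} = \frac{1}{3 + 1} = \frac{1}{4}$)
$\left(-29455 + A{\left(-89 - -3 \right)}\right) + 31373 = \left(-29455 + \frac{1}{4}\right) + 31373 = - \frac{117819}{4} + 31373 = \frac{7673}{4}$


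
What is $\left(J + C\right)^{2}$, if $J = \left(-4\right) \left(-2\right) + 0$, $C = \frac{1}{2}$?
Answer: $\frac{289}{4} \approx 72.25$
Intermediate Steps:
$C = \frac{1}{2} \approx 0.5$
$J = 8$ ($J = 8 + 0 = 8$)
$\left(J + C\right)^{2} = \left(8 + \frac{1}{2}\right)^{2} = \left(\frac{17}{2}\right)^{2} = \frac{289}{4}$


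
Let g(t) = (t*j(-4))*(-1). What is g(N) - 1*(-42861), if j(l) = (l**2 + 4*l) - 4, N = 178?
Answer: 43573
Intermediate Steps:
j(l) = -4 + l**2 + 4*l
g(t) = 4*t (g(t) = (t*(-4 + (-4)**2 + 4*(-4)))*(-1) = (t*(-4 + 16 - 16))*(-1) = (t*(-4))*(-1) = -4*t*(-1) = 4*t)
g(N) - 1*(-42861) = 4*178 - 1*(-42861) = 712 + 42861 = 43573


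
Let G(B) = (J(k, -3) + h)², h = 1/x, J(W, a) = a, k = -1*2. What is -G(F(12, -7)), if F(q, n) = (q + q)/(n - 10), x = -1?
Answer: -16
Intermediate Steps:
k = -2
h = -1 (h = 1/(-1) = -1)
F(q, n) = 2*q/(-10 + n) (F(q, n) = (2*q)/(-10 + n) = 2*q/(-10 + n))
G(B) = 16 (G(B) = (-3 - 1)² = (-4)² = 16)
-G(F(12, -7)) = -1*16 = -16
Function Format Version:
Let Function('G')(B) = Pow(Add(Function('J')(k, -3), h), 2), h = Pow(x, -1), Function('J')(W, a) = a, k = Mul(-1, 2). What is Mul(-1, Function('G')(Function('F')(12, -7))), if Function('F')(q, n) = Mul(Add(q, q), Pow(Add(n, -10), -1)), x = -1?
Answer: -16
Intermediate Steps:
k = -2
h = -1 (h = Pow(-1, -1) = -1)
Function('F')(q, n) = Mul(2, q, Pow(Add(-10, n), -1)) (Function('F')(q, n) = Mul(Mul(2, q), Pow(Add(-10, n), -1)) = Mul(2, q, Pow(Add(-10, n), -1)))
Function('G')(B) = 16 (Function('G')(B) = Pow(Add(-3, -1), 2) = Pow(-4, 2) = 16)
Mul(-1, Function('G')(Function('F')(12, -7))) = Mul(-1, 16) = -16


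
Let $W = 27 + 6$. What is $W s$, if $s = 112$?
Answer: $3696$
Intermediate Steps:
$W = 33$
$W s = 33 \cdot 112 = 3696$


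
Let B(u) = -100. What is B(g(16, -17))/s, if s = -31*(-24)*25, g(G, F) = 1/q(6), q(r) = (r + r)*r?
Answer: -1/186 ≈ -0.0053763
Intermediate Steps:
q(r) = 2*r² (q(r) = (2*r)*r = 2*r²)
g(G, F) = 1/72 (g(G, F) = 1/(2*6²) = 1/(2*36) = 1/72)
s = 18600 (s = 744*25 = 18600)
B(g(16, -17))/s = -100/18600 = -100*1/18600 = -1/186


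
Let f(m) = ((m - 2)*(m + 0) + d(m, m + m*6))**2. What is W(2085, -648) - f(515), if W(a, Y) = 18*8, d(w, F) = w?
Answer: -70071383956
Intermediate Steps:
f(m) = (m + m*(-2 + m))**2 (f(m) = ((m - 2)*(m + 0) + m)**2 = ((-2 + m)*m + m)**2 = (m*(-2 + m) + m)**2 = (m + m*(-2 + m))**2)
W(a, Y) = 144
W(2085, -648) - f(515) = 144 - 515**2*(-1 + 515)**2 = 144 - 265225*514**2 = 144 - 265225*264196 = 144 - 1*70071384100 = 144 - 70071384100 = -70071383956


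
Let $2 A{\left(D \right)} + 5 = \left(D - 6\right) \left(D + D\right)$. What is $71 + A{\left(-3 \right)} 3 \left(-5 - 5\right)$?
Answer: $-664$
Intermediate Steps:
$A{\left(D \right)} = - \frac{5}{2} + D \left(-6 + D\right)$ ($A{\left(D \right)} = - \frac{5}{2} + \frac{\left(D - 6\right) \left(D + D\right)}{2} = - \frac{5}{2} + \frac{\left(-6 + D\right) 2 D}{2} = - \frac{5}{2} + \frac{2 D \left(-6 + D\right)}{2} = - \frac{5}{2} + D \left(-6 + D\right)$)
$71 + A{\left(-3 \right)} 3 \left(-5 - 5\right) = 71 + \left(- \frac{5}{2} + \left(-3\right)^{2} - -18\right) 3 \left(-5 - 5\right) = 71 + \left(- \frac{5}{2} + 9 + 18\right) 3 \left(-10\right) = 71 + \frac{49}{2} \left(-30\right) = 71 - 735 = -664$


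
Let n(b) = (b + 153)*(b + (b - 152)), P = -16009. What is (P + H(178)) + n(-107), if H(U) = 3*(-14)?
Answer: -32887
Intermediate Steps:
H(U) = -42
n(b) = (-152 + 2*b)*(153 + b) (n(b) = (153 + b)*(b + (-152 + b)) = (153 + b)*(-152 + 2*b) = (-152 + 2*b)*(153 + b))
(P + H(178)) + n(-107) = (-16009 - 42) + (-23256 + 2*(-107)² + 154*(-107)) = -16051 + (-23256 + 2*11449 - 16478) = -16051 + (-23256 + 22898 - 16478) = -16051 - 16836 = -32887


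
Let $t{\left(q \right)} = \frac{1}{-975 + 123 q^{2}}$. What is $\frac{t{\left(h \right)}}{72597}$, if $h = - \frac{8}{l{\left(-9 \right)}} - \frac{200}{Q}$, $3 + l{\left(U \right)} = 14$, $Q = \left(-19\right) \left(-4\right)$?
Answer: $\frac{43681}{1308627496449} \approx 3.3379 \cdot 10^{-8}$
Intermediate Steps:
$Q = 76$
$l{\left(U \right)} = 11$ ($l{\left(U \right)} = -3 + 14 = 11$)
$h = - \frac{702}{209}$ ($h = - \frac{8}{11} - \frac{200}{76} = \left(-8\right) \frac{1}{11} - \frac{50}{19} = - \frac{8}{11} - \frac{50}{19} = - \frac{702}{209} \approx -3.3589$)
$\frac{t{\left(h \right)}}{72597} = \frac{\frac{1}{3} \frac{1}{-325 + 41 \left(- \frac{702}{209}\right)^{2}}}{72597} = \frac{1}{3 \left(-325 + 41 \cdot \frac{492804}{43681}\right)} \frac{1}{72597} = \frac{1}{3 \left(-325 + \frac{20204964}{43681}\right)} \frac{1}{72597} = \frac{1}{3 \cdot \frac{6008639}{43681}} \cdot \frac{1}{72597} = \frac{1}{3} \cdot \frac{43681}{6008639} \cdot \frac{1}{72597} = \frac{43681}{18025917} \cdot \frac{1}{72597} = \frac{43681}{1308627496449}$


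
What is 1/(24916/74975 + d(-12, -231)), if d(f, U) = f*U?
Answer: 74975/207855616 ≈ 0.00036071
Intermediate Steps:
d(f, U) = U*f
1/(24916/74975 + d(-12, -231)) = 1/(24916/74975 - 231*(-12)) = 1/(24916*(1/74975) + 2772) = 1/(24916/74975 + 2772) = 1/(207855616/74975) = 74975/207855616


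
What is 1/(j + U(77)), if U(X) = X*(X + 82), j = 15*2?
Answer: 1/12273 ≈ 8.1480e-5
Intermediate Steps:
j = 30
U(X) = X*(82 + X)
1/(j + U(77)) = 1/(30 + 77*(82 + 77)) = 1/(30 + 77*159) = 1/(30 + 12243) = 1/12273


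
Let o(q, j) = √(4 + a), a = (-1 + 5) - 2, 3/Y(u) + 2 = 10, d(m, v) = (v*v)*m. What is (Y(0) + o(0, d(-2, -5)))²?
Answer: 393/64 + 3*√6/4 ≈ 7.9777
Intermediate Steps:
d(m, v) = m*v² (d(m, v) = v²*m = m*v²)
Y(u) = 3/8 (Y(u) = 3/(-2 + 10) = 3/8)
a = 2 (a = 4 - 2 = 2)
o(q, j) = √6 (o(q, j) = √(4 + 2) = √6)
(Y(0) + o(0, d(-2, -5)))² = (3/8 + √6)²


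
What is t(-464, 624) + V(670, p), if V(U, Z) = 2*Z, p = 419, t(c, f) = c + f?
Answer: 998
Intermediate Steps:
t(-464, 624) + V(670, p) = (-464 + 624) + 2*419 = 160 + 838 = 998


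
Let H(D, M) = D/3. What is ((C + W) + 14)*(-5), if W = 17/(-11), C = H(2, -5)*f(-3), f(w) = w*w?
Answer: -1015/11 ≈ -92.273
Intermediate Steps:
H(D, M) = D/3 (H(D, M) = D*(⅓) = D/3)
f(w) = w²
C = 6 (C = ((⅓)*2)*(-3)² = (⅔)*9 = 6)
W = -17/11 (W = 17*(-1/11) = -17/11 ≈ -1.5455)
((C + W) + 14)*(-5) = ((6 - 17/11) + 14)*(-5) = (49/11 + 14)*(-5) = (203/11)*(-5) = -1015/11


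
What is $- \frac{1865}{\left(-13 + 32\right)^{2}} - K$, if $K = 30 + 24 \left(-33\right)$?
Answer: $\frac{273217}{361} \approx 756.83$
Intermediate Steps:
$K = -762$ ($K = 30 - 792 = -762$)
$- \frac{1865}{\left(-13 + 32\right)^{2}} - K = - \frac{1865}{\left(-13 + 32\right)^{2}} - -762 = - \frac{1865}{19^{2}} + 762 = - \frac{1865}{361} + 762 = \frac{273217}{361}$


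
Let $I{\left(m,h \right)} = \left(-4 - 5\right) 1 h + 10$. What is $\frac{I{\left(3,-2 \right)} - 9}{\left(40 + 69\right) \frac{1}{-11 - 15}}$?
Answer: $- \frac{494}{109} \approx -4.5321$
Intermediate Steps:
$I{\left(m,h \right)} = 10 - 9 h$ ($I{\left(m,h \right)} = \left(-9\right) 1 h + 10 = - 9 h + 10 = 10 - 9 h$)
$\frac{I{\left(3,-2 \right)} - 9}{\left(40 + 69\right) \frac{1}{-11 - 15}} = \frac{\left(10 - -18\right) - 9}{\left(40 + 69\right) \frac{1}{-11 - 15}} = \frac{\left(10 + 18\right) - 9}{109 \frac{1}{-26}} = \frac{28 - 9}{109 \left(- \frac{1}{26}\right)} = \frac{1}{- \frac{109}{26}} \cdot 19 = \left(- \frac{26}{109}\right) 19 = - \frac{494}{109}$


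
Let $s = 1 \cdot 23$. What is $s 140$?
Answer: $3220$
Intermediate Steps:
$s = 23$
$s 140 = 23 \cdot 140 = 3220$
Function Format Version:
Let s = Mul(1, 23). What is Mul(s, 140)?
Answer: 3220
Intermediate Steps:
s = 23
Mul(s, 140) = Mul(23, 140) = 3220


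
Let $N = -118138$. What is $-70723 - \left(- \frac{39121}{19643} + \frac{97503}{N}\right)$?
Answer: $- \frac{164112177214555}{2320584734} \approx -70720.0$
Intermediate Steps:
$-70723 - \left(- \frac{39121}{19643} + \frac{97503}{N}\right) = -70723 - \left(- \frac{97503}{118138} - \frac{39121}{19643}\right) = -70723 - - \frac{6536928127}{2320584734} = -70723 + \left(\frac{97503}{118138} + \frac{39121}{19643}\right) = -70723 + \frac{6536928127}{2320584734} = - \frac{164112177214555}{2320584734}$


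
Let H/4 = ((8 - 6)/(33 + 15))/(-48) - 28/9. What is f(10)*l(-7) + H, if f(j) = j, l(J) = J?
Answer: -7915/96 ≈ -82.448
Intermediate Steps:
H = -1195/96 (H = 4*(((8 - 6)/(33 + 15))/(-48) - 28/9) = 4*((2/48)*(-1/48) - 28*⅑) = 4*((2*(1/48))*(-1/48) - 28/9) = 4*((1/24)*(-1/48) - 28/9) = 4*(-1/1152 - 28/9) = 4*(-1195/384) = -1195/96 ≈ -12.448)
f(10)*l(-7) + H = 10*(-7) - 1195/96 = -70 - 1195/96 = -7915/96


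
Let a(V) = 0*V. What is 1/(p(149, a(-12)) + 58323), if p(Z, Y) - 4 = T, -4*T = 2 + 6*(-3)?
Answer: 1/58331 ≈ 1.7144e-5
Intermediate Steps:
a(V) = 0
T = 4 (T = -(2 + 6*(-3))/4 = -(2 - 18)/4 = -1/4*(-16) = 4)
p(Z, Y) = 8 (p(Z, Y) = 4 + 4 = 8)
1/(p(149, a(-12)) + 58323) = 1/(8 + 58323) = 1/58331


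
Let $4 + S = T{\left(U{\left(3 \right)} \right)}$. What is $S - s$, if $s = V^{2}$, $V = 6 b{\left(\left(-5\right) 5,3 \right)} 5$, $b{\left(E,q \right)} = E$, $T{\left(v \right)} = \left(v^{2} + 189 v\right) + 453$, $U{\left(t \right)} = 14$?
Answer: $-559209$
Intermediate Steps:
$T{\left(v \right)} = 453 + v^{2} + 189 v$
$S = 3291$ ($S = -4 + \left(453 + 14^{2} + 189 \cdot 14\right) = -4 + \left(453 + 196 + 2646\right) = -4 + 3295 = 3291$)
$V = -750$ ($V = 6 \left(\left(-5\right) 5\right) 5 = 6 \left(-25\right) 5 = \left(-150\right) 5 = -750$)
$s = 562500$ ($s = \left(-750\right)^{2} = 562500$)
$S - s = 3291 - 562500 = -559209$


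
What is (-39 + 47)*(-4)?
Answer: -32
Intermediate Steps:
(-39 + 47)*(-4) = 8*(-4) = -32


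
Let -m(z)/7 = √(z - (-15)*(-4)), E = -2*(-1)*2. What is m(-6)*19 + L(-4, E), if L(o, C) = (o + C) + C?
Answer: 4 - 133*I*√66 ≈ 4.0 - 1080.5*I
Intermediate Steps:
E = 4 (E = 2*2 = 4)
L(o, C) = o + 2*C (L(o, C) = (C + o) + C = o + 2*C)
m(z) = -7*√(-60 + z) (m(z) = -7*√(z - (-15)*(-4)) = -7*√(z - 5*12) = -7*√(z - 60) = -7*√(-60 + z))
m(-6)*19 + L(-4, E) = -7*√(-60 - 6)*19 + (-4 + 2*4) = -7*I*√66*19 + (-4 + 8) = -7*I*√66*19 + 4 = -133*I*√66 + 4 = 4 - 133*I*√66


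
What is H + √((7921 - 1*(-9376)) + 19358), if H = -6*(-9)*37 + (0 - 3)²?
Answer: 2007 + √36655 ≈ 2198.5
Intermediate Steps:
H = 2007 (H = 54*37 + (-3)² = 1998 + 9 = 2007)
H + √((7921 - 1*(-9376)) + 19358) = 2007 + √((7921 - 1*(-9376)) + 19358) = 2007 + √((7921 + 9376) + 19358) = 2007 + √(17297 + 19358) = 2007 + √36655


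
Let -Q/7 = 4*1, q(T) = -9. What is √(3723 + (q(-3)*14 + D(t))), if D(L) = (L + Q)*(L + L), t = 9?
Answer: √3255 ≈ 57.053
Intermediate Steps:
Q = -28 ≈ -28.000
D(L) = 2*L*(-28 + L) (D(L) = (L - 28)*(L + L) = (-28 + L)*(2*L) = 2*L*(-28 + L))
√(3723 + (q(-3)*14 + D(t))) = √(3723 + (-9*14 + 2*9*(-28 + 9))) = √(3723 + (-126 + 2*9*(-19))) = √(3723 + (-126 - 342)) = √(3723 - 468) = √3255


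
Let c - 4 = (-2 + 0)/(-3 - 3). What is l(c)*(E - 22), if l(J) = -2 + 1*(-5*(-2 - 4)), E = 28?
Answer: 168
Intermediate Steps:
c = 13/3 (c = 4 + (-2 + 0)/(-3 - 3) = 4 - 2/(-6) = 4 - 2*(-1/6) = 4 + 1/3 = 13/3 ≈ 4.3333)
l(J) = 28 (l(J) = -2 + 1*(-5*(-6)) = -2 + 1*30 = -2 + 30 = 28)
l(c)*(E - 22) = 28*(28 - 22) = 28*6 = 168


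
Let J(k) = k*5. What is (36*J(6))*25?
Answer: 27000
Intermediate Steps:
J(k) = 5*k
(36*J(6))*25 = (36*(5*6))*25 = (36*30)*25 = 1080*25 = 27000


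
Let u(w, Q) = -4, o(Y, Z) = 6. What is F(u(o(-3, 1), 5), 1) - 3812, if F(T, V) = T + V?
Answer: -3815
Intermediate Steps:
F(u(o(-3, 1), 5), 1) - 3812 = (-4 + 1) - 3812 = -3 - 3812 = -3815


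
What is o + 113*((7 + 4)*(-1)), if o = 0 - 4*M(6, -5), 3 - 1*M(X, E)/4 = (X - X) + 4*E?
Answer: -1611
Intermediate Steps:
M(X, E) = 12 - 16*E (M(X, E) = 12 - 4*((X - X) + 4*E) = 12 - 4*(0 + 4*E) = 12 - 16*E)
o = -368 (o = 0 - 4*(12 - 16*(-5)) = 0 - 4*(12 + 80) = 0 - 4*92 = 0 - 368 = -368)
o + 113*((7 + 4)*(-1)) = -368 + 113*((7 + 4)*(-1)) = -368 + 113*(11*(-1)) = -368 + 113*(-11) = -368 - 1243 = -1611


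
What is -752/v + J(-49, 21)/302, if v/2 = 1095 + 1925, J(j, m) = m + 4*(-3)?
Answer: -143/1510 ≈ -0.094702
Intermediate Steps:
J(j, m) = -12 + m (J(j, m) = m - 12 = -12 + m)
v = 6040 (v = 2*(1095 + 1925) = 2*3020 = 6040)
-752/v + J(-49, 21)/302 = -752/6040 + (-12 + 21)/302 = -752*1/6040 + 9*(1/302) = -94/755 + 9/302 = -143/1510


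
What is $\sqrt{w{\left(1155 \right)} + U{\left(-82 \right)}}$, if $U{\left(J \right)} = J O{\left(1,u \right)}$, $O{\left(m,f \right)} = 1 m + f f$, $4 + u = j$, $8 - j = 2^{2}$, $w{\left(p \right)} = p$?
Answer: $\sqrt{1073} \approx 32.757$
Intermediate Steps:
$j = 4$ ($j = 8 - 2^{2} = 8 - 4 = 4$)
$u = 0$ ($u = -4 + 4 = 0$)
$O{\left(m,f \right)} = m + f^{2}$
$U{\left(J \right)} = J$ ($U{\left(J \right)} = J \left(1 + 0^{2}\right) = J \left(1 + 0\right) = J 1 = J$)
$\sqrt{w{\left(1155 \right)} + U{\left(-82 \right)}} = \sqrt{1155 - 82} = \sqrt{1073}$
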